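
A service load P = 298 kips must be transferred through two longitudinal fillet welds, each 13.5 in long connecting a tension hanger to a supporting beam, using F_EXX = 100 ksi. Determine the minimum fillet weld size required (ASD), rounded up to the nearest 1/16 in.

w = 9/16 in

Total weld length L = 27 in.
Required throat t_e = P × Ω / (0.6 F_EXX × L) = 298 × 2.0 / (0.6 × 100 × 27) = 0.3679 in.
Required leg w = t_e / 0.707 = 0.5204 in → use 9/16 in.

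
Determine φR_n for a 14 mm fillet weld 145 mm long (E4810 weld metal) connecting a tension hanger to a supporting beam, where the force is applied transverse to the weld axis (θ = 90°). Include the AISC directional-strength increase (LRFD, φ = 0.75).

φR_n ≈ 465 kN

E48XX → F_EXX = 480 MPa.
t_e = 0.707 × 14 = 9.898 mm; A_we = 9.898 × 145 = 1435 mm².
Directional factor: 1.0 + 0.5 sin^1.5(90°) = 1.5.
F_nw = 0.6 × 480 × 1.5 = 432 MPa.
φR_n = 0.75 × 432 × 1435 × 10⁻³ = 465 kN.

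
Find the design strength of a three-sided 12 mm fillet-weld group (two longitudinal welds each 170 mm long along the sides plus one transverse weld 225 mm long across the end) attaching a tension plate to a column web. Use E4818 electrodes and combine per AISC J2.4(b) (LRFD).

E48XX → F_EXX = 480 MPa.
t_e = 0.707 × 12 = 8.484 mm.
R_nwl = 0.6 × 480 × 8.484 × 340 × 10⁻³ = 830.8 kN (longitudinal, 2 welds).
R_nwt = 0.6 × 480 × 8.484 × 225 × 10⁻³ = 549.8 kN (transverse, base value).
(i) R_nwl + R_nwt = 1381 kN; (ii) 0.85 R_nwl + 1.5 R_nwt = 1531 kN.
R_n = max = 1531 kN [governs: (ii)]; φR_n = 1148 kN.

φR_n ≈ 1150 kN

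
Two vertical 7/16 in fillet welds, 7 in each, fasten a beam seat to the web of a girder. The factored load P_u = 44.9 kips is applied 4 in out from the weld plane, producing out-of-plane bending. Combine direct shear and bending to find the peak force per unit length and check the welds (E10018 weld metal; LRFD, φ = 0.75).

f_max ≈ 11.5 kip/in; adequate

E100XX → F_EXX = 100 ksi.
L_w = 2 × 7 = 14 in; section modulus (unit throat) S = 2 × L²/6 = 16.33 in².
Direct shear f_v = P/L_w = 44.9/14 = 3.207 kip/in.
Moment M = P × e = 44.9 × 4 = 179.6 kip·in; bending f_b = M/S = 11 kip/in.
f_max = √(f_v² + f_b²) = √(3.207² + 11²) = 11.45 kip/in.
φr_n = 0.75 × 0.6 × 100 × (0.707 × 0.4375) = 13.92 kip/in → adequate.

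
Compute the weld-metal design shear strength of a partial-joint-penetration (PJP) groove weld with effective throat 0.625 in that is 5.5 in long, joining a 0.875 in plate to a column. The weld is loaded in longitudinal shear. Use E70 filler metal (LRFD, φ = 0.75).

E70XX → F_EXX = 70 ksi.
Effective throat (given) t_e = 0.625 in.
A_we = 0.625 × 5.5 = 3.438 in².
F_nw = 0.6 F_EXX = 42 ksi.
φR_n = 0.75 × 42 × 3.438 = 108.3 kips.

φR_n ≈ 108 kips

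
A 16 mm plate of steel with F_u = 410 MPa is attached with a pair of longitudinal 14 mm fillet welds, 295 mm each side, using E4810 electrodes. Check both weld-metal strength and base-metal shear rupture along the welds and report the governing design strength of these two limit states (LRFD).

E48XX → F_EXX = 480 MPa.
t_e = 0.707 × 14 = 9.898 mm; L = 590 mm.
Weld metal: φR_n = 0.75 × 0.6 × 480 × 9.898 × 590 × 10⁻³ = 1261 kN.
Base metal (shear rupture): φR_n = 0.75 × 0.6 × 410 × 16 × 590 × 10⁻³ = 1742 kN.
Governing: weld metal.

φR_n ≈ 1260 kN (weld metal governs)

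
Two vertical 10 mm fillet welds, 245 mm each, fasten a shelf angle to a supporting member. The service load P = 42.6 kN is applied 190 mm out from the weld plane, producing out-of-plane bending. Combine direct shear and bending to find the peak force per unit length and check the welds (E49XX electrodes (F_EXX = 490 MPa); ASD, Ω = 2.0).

L_w = 2 × 245 = 490 mm; section modulus (unit throat) S = 2 × L²/6 = 20010 mm².
Direct shear f_v = P/L_w = 42.6×10³/490 = 86.94 N/mm.
Moment M = P × e = 42.6×10³ × 190 = 8094000 N·mm; bending f_b = M/S = 404.5 N/mm.
f_max = √(f_v² + f_b²) = √(86.94² + 404.5²) = 413.8 N/mm.
r_n/Ω = (1/2.0) × 0.6 × 490 × (0.707 × 10) = 1039 N/mm → adequate.

f_max ≈ 414 N/mm; adequate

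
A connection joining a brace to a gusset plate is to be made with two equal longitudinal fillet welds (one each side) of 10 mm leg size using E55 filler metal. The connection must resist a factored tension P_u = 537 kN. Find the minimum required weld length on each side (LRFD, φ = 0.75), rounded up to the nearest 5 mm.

L = 155 mm on each side

E55XX → F_EXX = 550 MPa.
Throat t_e = 0.707 × 10 = 7.07 mm.
φr_n = 0.75 × 0.6 × 550 × 7.07 × 10⁻³ = 1.75 kN/mm.
L_req = P_u / φr_n = 537 / 1.75 = 306.9 mm total.
Per side: 306.9 / 2 = 153.4 mm.
Round up → use L = 155 mm on each side.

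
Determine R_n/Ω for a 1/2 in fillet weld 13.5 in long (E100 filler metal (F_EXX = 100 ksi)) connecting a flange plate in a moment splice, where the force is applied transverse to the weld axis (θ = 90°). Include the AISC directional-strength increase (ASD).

t_e = 0.707 × 0.5 = 0.3535 in; A_we = 0.3535 × 13.5 = 4.772 in².
Directional factor: 1.0 + 0.5 sin^1.5(90°) = 1.5.
F_nw = 0.6 × 100 × 1.5 = 90 ksi.
R_n/Ω = (90 × 4.772) / 2.0 = 214.8 kips.

R_n/Ω ≈ 215 kips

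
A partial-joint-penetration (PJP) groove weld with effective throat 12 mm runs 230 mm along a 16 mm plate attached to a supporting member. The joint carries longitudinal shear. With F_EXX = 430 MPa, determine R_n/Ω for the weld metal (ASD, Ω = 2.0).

Effective throat (given) t_e = 12 mm.
A_we = 12 × 230 = 2760 mm².
F_nw = 0.6 F_EXX = 258 MPa.
R_n/Ω = (258 × 2760) / 2.0 × 10⁻³ = 356 kN.

R_n/Ω ≈ 356 kN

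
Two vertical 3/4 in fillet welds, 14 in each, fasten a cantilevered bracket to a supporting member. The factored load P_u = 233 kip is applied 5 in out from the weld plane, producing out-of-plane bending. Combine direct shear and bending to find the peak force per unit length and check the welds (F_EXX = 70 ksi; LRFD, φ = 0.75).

f_max ≈ 19.7 kip/in; NOT adequate

L_w = 2 × 14 = 28 in; section modulus (unit throat) S = 2 × L²/6 = 65.33 in².
Direct shear f_v = P/L_w = 233/28 = 8.321 kip/in.
Moment M = P × e = 233 × 5 = 1165 kip·in; bending f_b = M/S = 17.83 kip/in.
f_max = √(f_v² + f_b²) = √(8.321² + 17.83²) = 19.68 kip/in.
φr_n = 0.75 × 0.6 × 70 × (0.707 × 0.75) = 16.7 kip/in → NOT adequate.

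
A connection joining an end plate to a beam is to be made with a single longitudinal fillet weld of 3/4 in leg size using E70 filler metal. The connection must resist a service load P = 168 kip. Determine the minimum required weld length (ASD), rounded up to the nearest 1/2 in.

L = 15.5 in

E70XX → F_EXX = 70 ksi.
Throat t_e = 0.707 × 0.75 = 0.5302 in.
r_n/Ω = (0.6 × 70 × 0.5302) / 2.0 = 11.14 kip/in.
L_req = P / (r_n/Ω) = 168 / 11.14 = 15.09 in total.
Round up → use L = 15.5 in.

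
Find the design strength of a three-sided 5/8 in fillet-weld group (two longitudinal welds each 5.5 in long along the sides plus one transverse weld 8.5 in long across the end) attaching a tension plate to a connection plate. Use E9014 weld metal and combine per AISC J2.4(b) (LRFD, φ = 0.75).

φR_n ≈ 396 kips

E90XX → F_EXX = 90 ksi.
t_e = 0.707 × 0.625 = 0.4419 in.
R_nwl = 0.6 × 90 × 0.4419 × 11 = 262.5 kips (longitudinal, 2 welds).
R_nwt = 0.6 × 90 × 0.4419 × 8.5 = 202.8 kips (transverse, base value).
(i) R_nwl + R_nwt = 465.3 kips; (ii) 0.85 R_nwl + 1.5 R_nwt = 527.3 kips.
R_n = max = 527.3 kips [governs: (ii)]; φR_n = 395.5 kips.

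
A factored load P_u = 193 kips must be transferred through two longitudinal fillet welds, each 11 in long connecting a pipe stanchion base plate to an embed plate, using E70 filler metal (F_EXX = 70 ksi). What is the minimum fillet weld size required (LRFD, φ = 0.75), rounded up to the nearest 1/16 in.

Total weld length L = 22 in.
Required throat t_e = P_u / (φ × 0.6 F_EXX × L) = 193 / (0.75 × 0.6 × 70 × 22) = 0.2785 in.
Required leg w = t_e / 0.707 = 0.3939 in → use 7/16 in.

w = 7/16 in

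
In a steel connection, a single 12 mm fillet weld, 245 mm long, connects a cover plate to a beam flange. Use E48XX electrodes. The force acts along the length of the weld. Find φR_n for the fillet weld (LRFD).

φR_n ≈ 449 kN

E48XX → F_EXX = 480 MPa.
Effective throat t_e = 0.707 × 12 = 8.484 mm.
Total length L = 245 mm; A_we = 8.484 × 245 = 2079 mm².
F_nw = 0.6 F_EXX = 0.6 × 480 = 288 MPa.
φR_n = 0.75 × 288 × 2079 × 10⁻³ = 449 kN.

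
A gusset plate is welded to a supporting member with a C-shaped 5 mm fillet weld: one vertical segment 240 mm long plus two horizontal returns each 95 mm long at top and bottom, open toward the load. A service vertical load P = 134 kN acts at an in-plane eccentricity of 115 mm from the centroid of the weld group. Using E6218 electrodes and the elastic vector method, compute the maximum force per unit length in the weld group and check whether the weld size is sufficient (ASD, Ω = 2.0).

E62XX → F_EXX = 620 MPa.
Total weld length L_w = 430 mm. Treat welds as unit-width lines.
Centroid: x̄ = 2×95×47.5 / 430 = 20.99 mm from the vertical weld.
Polar moment about centroid: J = I_x + I_y = [240³/12 + 2×95×120²] + [240×20.99² + 2(95³/12 + 95×26.51²)] = 4270000 mm³.
Direct shear f_v = P/L_w = 134×10³ / 430 = 311.6 N/mm (vertical).
Torsion M = P·e = 134×10³ × 115 = 15410000 N·mm.
Critical point at (x, y) = (74.01, 120) from centroid. f_tx = M·y/J = 433.1 N/mm; f_ty = M·x/J = 267.1 N/mm.
Resultant f_max = √[f_tx² + (f_v + f_ty)²] = √[433.1² + (311.6 + 267.1)²] = 722.8 N/mm.
Capacity per unit length: r_n/Ω = (1/2.0) × 0.6 × 620 × (0.707 × 5) = 657.5 N/mm.
722.8 > 657.5 → NOT adequate.

f_max ≈ 723 N/mm; NOT adequate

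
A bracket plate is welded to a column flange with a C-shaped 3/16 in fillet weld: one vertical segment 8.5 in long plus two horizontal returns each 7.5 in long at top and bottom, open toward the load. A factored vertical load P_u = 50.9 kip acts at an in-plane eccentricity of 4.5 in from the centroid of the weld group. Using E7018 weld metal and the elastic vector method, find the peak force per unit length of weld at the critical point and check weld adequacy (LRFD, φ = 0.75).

E70XX → F_EXX = 70 ksi.
Total weld length L_w = 23.5 in. Treat welds as unit-width lines.
Centroid: x̄ = 2×7.5×3.75 / 23.5 = 2.394 in from the vertical weld.
Polar moment about centroid: J = I_x + I_y = [8.5³/12 + 2×7.5×4.25²] + [8.5×2.394² + 2(7.5³/12 + 7.5×1.356²)] = 468.7 in³.
Direct shear f_v = P/L_w = 50.9 / 23.5 = 2.166 kip/in (vertical).
Torsion M = P·e = 50.9 × 4.5 = 229.05 kip·in.
Critical point at (x, y) = (5.106, 4.25) from centroid. f_tx = M·y/J = 2.077 kip/in; f_ty = M·x/J = 2.495 kip/in.
Resultant f_max = √[f_tx² + (f_v + f_ty)²] = √[2.077² + (2.166 + 2.495)²] = 5.103 kip/in.
Capacity per unit length: φr_n = 0.75 × 0.6 × 70 × (0.707 × 0.1875) = 4.176 kip/in.
5.103 > 4.176 → NOT adequate.

f_max ≈ 5.1 kip/in; NOT adequate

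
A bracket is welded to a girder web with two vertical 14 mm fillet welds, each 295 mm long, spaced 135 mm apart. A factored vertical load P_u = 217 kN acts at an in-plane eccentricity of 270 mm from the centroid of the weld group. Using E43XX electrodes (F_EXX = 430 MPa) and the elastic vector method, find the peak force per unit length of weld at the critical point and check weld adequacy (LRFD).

f_max ≈ 1550 N/mm; adequate

Total weld length L_w = 590 mm. Treat welds as unit-width lines.
Polar moment about centroid: J = 2[d³/12 + d(b/2)²] = 2[295³/12 + 295×67.5²] = 6967000 mm³.
Direct shear f_v = P/L_w = 217×10³ / 590 = 367.8 N/mm (vertical).
Torsion M = P·e = 217×10³ × 270 = 58590000 N·mm.
Critical point at (x, y) = (67.5, 147.5) from centroid. f_tx = M·y/J = 1240 N/mm; f_ty = M·x/J = 567.7 N/mm.
Resultant f_max = √[f_tx² + (f_v + f_ty)²] = √[1240² + (367.8 + 567.7)²] = 1554 N/mm.
Capacity per unit length: φr_n = 0.75 × 0.6 × 430 × (0.707 × 14) = 1915 N/mm.
1554 ≤ 1915 → adequate.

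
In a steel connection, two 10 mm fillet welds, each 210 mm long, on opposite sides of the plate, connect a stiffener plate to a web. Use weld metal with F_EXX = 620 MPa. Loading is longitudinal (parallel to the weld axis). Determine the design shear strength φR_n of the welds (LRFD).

Effective throat t_e = 0.707 × 10 = 7.07 mm.
Total length L = 420 mm; A_we = 7.07 × 420 = 2969 mm².
F_nw = 0.6 F_EXX = 0.6 × 620 = 372 MPa.
φR_n = 0.75 × 372 × 2969 × 10⁻³ = 828.5 kN.

φR_n ≈ 828 kN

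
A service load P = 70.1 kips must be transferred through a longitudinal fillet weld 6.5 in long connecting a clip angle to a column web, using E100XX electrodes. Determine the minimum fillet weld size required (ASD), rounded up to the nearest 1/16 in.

E100XX → F_EXX = 100 ksi.
Total weld length L = 6.5 in.
Required throat t_e = P × Ω / (0.6 F_EXX × L) = 70.1 × 2.0 / (0.6 × 100 × 6.5) = 0.3595 in.
Required leg w = t_e / 0.707 = 0.5085 in → use 9/16 in.

w = 9/16 in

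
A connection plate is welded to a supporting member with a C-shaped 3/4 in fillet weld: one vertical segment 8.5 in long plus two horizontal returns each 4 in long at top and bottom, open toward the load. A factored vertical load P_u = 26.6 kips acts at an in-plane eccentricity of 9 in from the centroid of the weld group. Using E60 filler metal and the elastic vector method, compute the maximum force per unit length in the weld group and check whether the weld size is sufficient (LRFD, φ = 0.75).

E60XX → F_EXX = 60 ksi.
Total weld length L_w = 16.5 in. Treat welds as unit-width lines.
Centroid: x̄ = 2×4×2 / 16.5 = 0.9697 in from the vertical weld.
Polar moment about centroid: J = I_x + I_y = [8.5³/12 + 2×4×4.25²] + [8.5×0.9697² + 2(4³/12 + 4×1.03²)] = 222.8 in³.
Direct shear f_v = P/L_w = 26.6 / 16.5 = 1.612 kip/in (vertical).
Torsion M = P·e = 26.6 × 9 = 239.4 kip·in.
Critical point at (x, y) = (3.03, 4.25) from centroid. f_tx = M·y/J = 4.566 kip/in; f_ty = M·x/J = 3.256 kip/in.
Resultant f_max = √[f_tx² + (f_v + f_ty)²] = √[4.566² + (1.612 + 3.256)²] = 6.674 kip/in.
Capacity per unit length: φr_n = 0.75 × 0.6 × 60 × (0.707 × 0.75) = 14.32 kip/in.
6.674 ≤ 14.32 → adequate.

f_max ≈ 6.67 kip/in; adequate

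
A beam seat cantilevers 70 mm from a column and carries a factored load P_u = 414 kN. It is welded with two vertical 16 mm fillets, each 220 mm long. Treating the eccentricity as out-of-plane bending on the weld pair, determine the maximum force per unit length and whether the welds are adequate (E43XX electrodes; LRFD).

f_max ≈ 2030 N/mm; adequate

E43XX → F_EXX = 430 MPa.
L_w = 2 × 220 = 440 mm; section modulus (unit throat) S = 2 × L²/6 = 16130 mm².
Direct shear f_v = P/L_w = 414×10³/440 = 940.9 N/mm.
Moment M = P × e = 414×10³ × 70 = 28980000 N·mm; bending f_b = M/S = 1796 N/mm.
f_max = √(f_v² + f_b²) = √(940.9² + 1796²) = 2028 N/mm.
φr_n = 0.75 × 0.6 × 430 × (0.707 × 16) = 2189 N/mm → adequate.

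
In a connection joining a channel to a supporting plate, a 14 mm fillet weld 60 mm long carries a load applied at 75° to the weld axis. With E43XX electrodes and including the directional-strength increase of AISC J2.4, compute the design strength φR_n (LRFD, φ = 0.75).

E43XX → F_EXX = 430 MPa.
t_e = 0.707 × 14 = 9.898 mm; A_we = 9.898 × 60 = 593.9 mm².
Directional factor: 1.0 + 0.5 sin^1.5(75°) = 1.475.
F_nw = 0.6 × 430 × 1.475 = 380.5 MPa.
φR_n = 0.75 × 380.5 × 593.9 × 10⁻³ = 169.5 kN.

φR_n ≈ 169 kN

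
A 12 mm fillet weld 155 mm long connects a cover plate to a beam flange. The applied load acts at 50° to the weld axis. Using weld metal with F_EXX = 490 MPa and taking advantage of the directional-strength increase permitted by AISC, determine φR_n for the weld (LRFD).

φR_n ≈ 387 kN

t_e = 0.707 × 12 = 8.484 mm; A_we = 8.484 × 155 = 1315 mm².
Directional factor: 1.0 + 0.5 sin^1.5(50°) = 1.335.
F_nw = 0.6 × 490 × 1.335 = 392.6 MPa.
φR_n = 0.75 × 392.6 × 1315 × 10⁻³ = 387.2 kN.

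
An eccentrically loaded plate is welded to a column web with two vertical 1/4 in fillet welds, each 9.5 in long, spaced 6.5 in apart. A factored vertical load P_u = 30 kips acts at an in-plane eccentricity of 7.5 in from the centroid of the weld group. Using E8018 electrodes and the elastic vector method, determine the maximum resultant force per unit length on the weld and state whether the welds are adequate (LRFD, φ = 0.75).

f_max ≈ 4.84 kip/in; adequate

E80XX → F_EXX = 80 ksi.
Total weld length L_w = 19 in. Treat welds as unit-width lines.
Polar moment about centroid: J = 2[d³/12 + d(b/2)²] = 2[9.5³/12 + 9.5×3.25²] = 343.6 in³.
Direct shear f_v = P/L_w = 30 / 19 = 1.579 kip/in (vertical).
Torsion M = P·e = 30 × 7.5 = 225 kip·in.
Critical point at (x, y) = (3.25, 4.75) from centroid. f_tx = M·y/J = 3.111 kip/in; f_ty = M·x/J = 2.128 kip/in.
Resultant f_max = √[f_tx² + (f_v + f_ty)²] = √[3.111² + (1.579 + 2.128)²] = 4.839 kip/in.
Capacity per unit length: φr_n = 0.75 × 0.6 × 80 × (0.707 × 0.25) = 6.363 kip/in.
4.839 ≤ 6.363 → adequate.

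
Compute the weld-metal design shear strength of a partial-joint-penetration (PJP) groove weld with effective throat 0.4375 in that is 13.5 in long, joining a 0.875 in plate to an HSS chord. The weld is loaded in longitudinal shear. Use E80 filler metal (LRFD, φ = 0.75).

E80XX → F_EXX = 80 ksi.
Effective throat (given) t_e = 0.4375 in.
A_we = 0.4375 × 13.5 = 5.906 in².
F_nw = 0.6 F_EXX = 48 ksi.
φR_n = 0.75 × 48 × 5.906 = 212.6 kip.

φR_n ≈ 213 kip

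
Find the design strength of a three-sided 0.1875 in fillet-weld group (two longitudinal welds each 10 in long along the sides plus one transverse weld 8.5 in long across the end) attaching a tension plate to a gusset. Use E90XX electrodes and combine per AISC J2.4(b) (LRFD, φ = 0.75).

φR_n ≈ 160 kips

E90XX → F_EXX = 90 ksi.
t_e = 0.707 × 0.1875 = 0.1326 in.
R_nwl = 0.6 × 90 × 0.1326 × 20 = 143.2 kips (longitudinal, 2 welds).
R_nwt = 0.6 × 90 × 0.1326 × 8.5 = 60.85 kips (transverse, base value).
(i) R_nwl + R_nwt = 204 kips; (ii) 0.85 R_nwl + 1.5 R_nwt = 213 kips.
R_n = max = 213 kips [governs: (ii)]; φR_n = 159.7 kips.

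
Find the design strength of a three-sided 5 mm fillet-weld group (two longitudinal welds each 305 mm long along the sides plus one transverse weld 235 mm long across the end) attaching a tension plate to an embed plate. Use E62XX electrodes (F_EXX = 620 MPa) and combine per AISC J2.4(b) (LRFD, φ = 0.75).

t_e = 0.707 × 5 = 3.535 mm.
R_nwl = 0.6 × 620 × 3.535 × 610 × 10⁻³ = 802.2 kN (longitudinal, 2 welds).
R_nwt = 0.6 × 620 × 3.535 × 235 × 10⁻³ = 309 kN (transverse, base value).
(i) R_nwl + R_nwt = 1111 kN; (ii) 0.85 R_nwl + 1.5 R_nwt = 1145 kN.
R_n = max = 1145 kN [governs: (ii)]; φR_n = 859 kN.

φR_n ≈ 859 kN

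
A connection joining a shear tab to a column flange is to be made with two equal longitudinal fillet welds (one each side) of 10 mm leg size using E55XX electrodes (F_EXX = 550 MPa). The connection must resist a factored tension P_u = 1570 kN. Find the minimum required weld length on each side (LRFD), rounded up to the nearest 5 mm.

L = 450 mm on each side

Throat t_e = 0.707 × 10 = 7.07 mm.
φr_n = 0.75 × 0.6 × 550 × 7.07 × 10⁻³ = 1.75 kN/mm.
L_req = P_u / φr_n = 1570 / 1.75 = 897.2 mm total.
Per side: 897.2 / 2 = 448.6 mm.
Round up → use L = 450 mm on each side.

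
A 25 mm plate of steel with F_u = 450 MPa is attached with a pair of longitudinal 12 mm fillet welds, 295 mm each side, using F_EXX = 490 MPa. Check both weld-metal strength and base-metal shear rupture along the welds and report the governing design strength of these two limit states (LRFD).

φR_n ≈ 1100 kN (weld metal governs)

t_e = 0.707 × 12 = 8.484 mm; L = 590 mm.
Weld metal: φR_n = 0.75 × 0.6 × 490 × 8.484 × 590 × 10⁻³ = 1104 kN.
Base metal (shear rupture): φR_n = 0.75 × 0.6 × 450 × 25 × 590 × 10⁻³ = 2987 kN.
Governing: weld metal.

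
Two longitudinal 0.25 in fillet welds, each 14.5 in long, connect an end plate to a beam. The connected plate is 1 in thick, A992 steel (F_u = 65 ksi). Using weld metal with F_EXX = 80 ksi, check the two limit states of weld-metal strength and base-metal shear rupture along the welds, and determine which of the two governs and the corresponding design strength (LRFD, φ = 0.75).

t_e = 0.707 × 0.25 = 0.1767 in; L = 29 in.
Weld metal: φR_n = 0.75 × 0.6 × 80 × 0.1767 × 29 = 184.5 kips.
Base metal (shear rupture): φR_n = 0.75 × 0.6 × 65 × 1 × 29 = 848.2 kips.
Governing: weld metal.

φR_n ≈ 185 kips (weld metal governs)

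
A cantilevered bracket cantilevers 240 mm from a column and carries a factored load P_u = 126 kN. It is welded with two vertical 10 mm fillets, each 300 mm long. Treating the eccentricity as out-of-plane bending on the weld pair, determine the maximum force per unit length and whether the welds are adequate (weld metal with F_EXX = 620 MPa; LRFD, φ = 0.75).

f_max ≈ 1030 N/mm; adequate

L_w = 2 × 300 = 600 mm; section modulus (unit throat) S = 2 × L²/6 = 30000 mm².
Direct shear f_v = P/L_w = 126×10³/600 = 210 N/mm.
Moment M = P × e = 126×10³ × 240 = 30240000 N·mm; bending f_b = M/S = 1008 N/mm.
f_max = √(f_v² + f_b²) = √(210² + 1008²) = 1030 N/mm.
φr_n = 0.75 × 0.6 × 620 × (0.707 × 10) = 1973 N/mm → adequate.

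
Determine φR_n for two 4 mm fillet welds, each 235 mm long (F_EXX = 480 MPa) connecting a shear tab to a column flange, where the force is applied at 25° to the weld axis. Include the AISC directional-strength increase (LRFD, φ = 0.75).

t_e = 0.707 × 4 = 2.828 mm; A_we = 2.828 × 470 = 1329 mm².
Directional factor: 1.0 + 0.5 sin^1.5(25°) = 1.137.
F_nw = 0.6 × 480 × 1.137 = 327.6 MPa.
φR_n = 0.75 × 327.6 × 1329 × 10⁻³ = 326.5 kN.

φR_n ≈ 327 kN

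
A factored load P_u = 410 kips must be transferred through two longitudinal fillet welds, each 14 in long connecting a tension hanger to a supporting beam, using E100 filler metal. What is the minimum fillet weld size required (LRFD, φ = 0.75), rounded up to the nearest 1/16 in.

w = 1/2 in

E100XX → F_EXX = 100 ksi.
Total weld length L = 28 in.
Required throat t_e = P_u / (φ × 0.6 F_EXX × L) = 410 / (0.75 × 0.6 × 100 × 28) = 0.3254 in.
Required leg w = t_e / 0.707 = 0.4603 in → use 1/2 in.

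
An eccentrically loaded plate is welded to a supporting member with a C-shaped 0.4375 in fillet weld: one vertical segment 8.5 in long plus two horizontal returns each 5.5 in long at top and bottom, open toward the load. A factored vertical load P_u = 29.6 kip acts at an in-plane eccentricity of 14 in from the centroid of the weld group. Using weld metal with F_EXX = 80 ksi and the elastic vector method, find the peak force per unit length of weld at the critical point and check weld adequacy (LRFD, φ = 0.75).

Total weld length L_w = 19.5 in. Treat welds as unit-width lines.
Centroid: x̄ = 2×5.5×2.75 / 19.5 = 1.551 in from the vertical weld.
Polar moment about centroid: J = I_x + I_y = [8.5³/12 + 2×5.5×4.25²] + [8.5×1.551² + 2(5.5³/12 + 5.5×1.199²)] = 313.9 in³.
Direct shear f_v = P/L_w = 29.6 / 19.5 = 1.518 kip/in (vertical).
Torsion M = P·e = 29.6 × 14 = 414.4 kip·in.
Critical point at (x, y) = (3.949, 4.25) from centroid. f_tx = M·y/J = 5.612 kip/in; f_ty = M·x/J = 5.214 kip/in.
Resultant f_max = √[f_tx² + (f_v + f_ty)²] = √[5.612² + (1.518 + 5.214)²] = 8.764 kip/in.
Capacity per unit length: φr_n = 0.75 × 0.6 × 80 × (0.707 × 0.4375) = 11.14 kip/in.
8.764 ≤ 11.14 → adequate.

f_max ≈ 8.76 kip/in; adequate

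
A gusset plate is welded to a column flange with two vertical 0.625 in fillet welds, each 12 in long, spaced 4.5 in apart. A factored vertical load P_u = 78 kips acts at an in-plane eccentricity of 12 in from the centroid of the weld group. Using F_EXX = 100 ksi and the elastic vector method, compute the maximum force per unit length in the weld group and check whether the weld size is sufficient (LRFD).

f_max ≈ 16.1 kip/in; adequate

Total weld length L_w = 24 in. Treat welds as unit-width lines.
Polar moment about centroid: J = 2[d³/12 + d(b/2)²] = 2[12³/12 + 12×2.25²] = 409.5 in³.
Direct shear f_v = P/L_w = 78 / 24 = 3.25 kip/in (vertical).
Torsion M = P·e = 78 × 12 = 936 kip·in.
Critical point at (x, y) = (2.25, 6) from centroid. f_tx = M·y/J = 13.71 kip/in; f_ty = M·x/J = 5.143 kip/in.
Resultant f_max = √[f_tx² + (f_v + f_ty)²] = √[13.71² + (3.25 + 5.143)²] = 16.08 kip/in.
Capacity per unit length: φr_n = 0.75 × 0.6 × 100 × (0.707 × 0.625) = 19.88 kip/in.
16.08 ≤ 19.88 → adequate.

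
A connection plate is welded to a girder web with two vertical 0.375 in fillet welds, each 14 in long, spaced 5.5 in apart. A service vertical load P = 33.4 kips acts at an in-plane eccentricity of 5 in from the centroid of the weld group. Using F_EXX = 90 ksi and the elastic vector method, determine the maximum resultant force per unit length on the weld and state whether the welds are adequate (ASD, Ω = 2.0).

Total weld length L_w = 28 in. Treat welds as unit-width lines.
Polar moment about centroid: J = 2[d³/12 + d(b/2)²] = 2[14³/12 + 14×2.75²] = 669.1 in³.
Direct shear f_v = P/L_w = 33.4 / 28 = 1.193 kip/in (vertical).
Torsion M = P·e = 33.4 × 5 = 167 kip·in.
Critical point at (x, y) = (2.75, 7) from centroid. f_tx = M·y/J = 1.747 kip/in; f_ty = M·x/J = 0.6864 kip/in.
Resultant f_max = √[f_tx² + (f_v + f_ty)²] = √[1.747² + (1.193 + 0.6864)²] = 2.566 kip/in.
Capacity per unit length: r_n/Ω = (1/2.0) × 0.6 × 90 × (0.707 × 0.375) = 7.158 kip/in.
2.566 ≤ 7.158 → adequate.

f_max ≈ 2.57 kip/in; adequate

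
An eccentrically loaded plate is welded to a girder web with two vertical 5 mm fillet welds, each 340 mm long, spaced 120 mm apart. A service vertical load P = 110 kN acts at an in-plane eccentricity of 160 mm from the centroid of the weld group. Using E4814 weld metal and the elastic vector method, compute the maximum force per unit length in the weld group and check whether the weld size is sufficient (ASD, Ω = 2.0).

E48XX → F_EXX = 480 MPa.
Total weld length L_w = 680 mm. Treat welds as unit-width lines.
Polar moment about centroid: J = 2[d³/12 + d(b/2)²] = 2[340³/12 + 340×60²] = 8999000 mm³.
Direct shear f_v = P/L_w = 110×10³ / 680 = 161.8 N/mm (vertical).
Torsion M = P·e = 110×10³ × 160 = 17600000 N·mm.
Critical point at (x, y) = (60, 170) from centroid. f_tx = M·y/J = 332.5 N/mm; f_ty = M·x/J = 117.4 N/mm.
Resultant f_max = √[f_tx² + (f_v + f_ty)²] = √[332.5² + (161.8 + 117.4)²] = 434.1 N/mm.
Capacity per unit length: r_n/Ω = (1/2.0) × 0.6 × 480 × (0.707 × 5) = 509 N/mm.
434.1 ≤ 509 → adequate.

f_max ≈ 434 N/mm; adequate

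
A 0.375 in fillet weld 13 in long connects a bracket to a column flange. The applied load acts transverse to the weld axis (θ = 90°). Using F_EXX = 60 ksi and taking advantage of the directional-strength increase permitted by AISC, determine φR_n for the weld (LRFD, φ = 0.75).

t_e = 0.707 × 0.375 = 0.2651 in; A_we = 0.2651 × 13 = 3.447 in².
Directional factor: 1.0 + 0.5 sin^1.5(90°) = 1.5.
F_nw = 0.6 × 60 × 1.5 = 54 ksi.
φR_n = 0.75 × 54 × 3.447 = 139.6 kips.

φR_n ≈ 140 kips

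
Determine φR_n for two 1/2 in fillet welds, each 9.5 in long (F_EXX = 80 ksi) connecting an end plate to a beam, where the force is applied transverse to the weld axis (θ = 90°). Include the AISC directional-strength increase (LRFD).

φR_n ≈ 363 kips

t_e = 0.707 × 0.5 = 0.3535 in; A_we = 0.3535 × 19 = 6.716 in².
Directional factor: 1.0 + 0.5 sin^1.5(90°) = 1.5.
F_nw = 0.6 × 80 × 1.5 = 72 ksi.
φR_n = 0.75 × 72 × 6.716 = 362.7 kips.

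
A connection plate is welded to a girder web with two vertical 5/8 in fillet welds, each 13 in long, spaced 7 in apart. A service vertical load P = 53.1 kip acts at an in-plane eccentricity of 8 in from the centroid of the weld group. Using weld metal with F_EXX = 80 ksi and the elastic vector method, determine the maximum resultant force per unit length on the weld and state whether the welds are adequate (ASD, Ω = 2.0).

Total weld length L_w = 26 in. Treat welds as unit-width lines.
Polar moment about centroid: J = 2[d³/12 + d(b/2)²] = 2[13³/12 + 13×3.5²] = 684.7 in³.
Direct shear f_v = P/L_w = 53.1 / 26 = 2.042 kip/in (vertical).
Torsion M = P·e = 53.1 × 8 = 424.8 kip·in.
Critical point at (x, y) = (3.5, 6.5) from centroid. f_tx = M·y/J = 4.033 kip/in; f_ty = M·x/J = 2.172 kip/in.
Resultant f_max = √[f_tx² + (f_v + f_ty)²] = √[4.033² + (2.042 + 2.172)²] = 5.833 kip/in.
Capacity per unit length: r_n/Ω = (1/2.0) × 0.6 × 80 × (0.707 × 0.625) = 10.6 kip/in.
5.833 ≤ 10.6 → adequate.

f_max ≈ 5.83 kip/in; adequate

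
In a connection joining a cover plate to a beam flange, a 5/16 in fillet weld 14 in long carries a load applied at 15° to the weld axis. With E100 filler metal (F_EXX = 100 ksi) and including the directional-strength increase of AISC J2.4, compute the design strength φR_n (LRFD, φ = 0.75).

φR_n ≈ 148 kips

t_e = 0.707 × 0.3125 = 0.2209 in; A_we = 0.2209 × 14 = 3.093 in².
Directional factor: 1.0 + 0.5 sin^1.5(15°) = 1.066.
F_nw = 0.6 × 100 × 1.066 = 63.95 ksi.
φR_n = 0.75 × 63.95 × 3.093 = 148.4 kips.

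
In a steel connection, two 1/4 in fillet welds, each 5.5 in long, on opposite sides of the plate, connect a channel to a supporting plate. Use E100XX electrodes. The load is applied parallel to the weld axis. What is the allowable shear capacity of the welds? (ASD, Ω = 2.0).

R_n/Ω ≈ 58.3 kip

E100XX → F_EXX = 100 ksi.
Effective throat t_e = 0.707 × 0.25 = 0.1767 in.
Total length L = 11 in; A_we = 0.1767 × 11 = 1.944 in².
F_nw = 0.6 F_EXX = 0.6 × 100 = 60 ksi.
R_n = 60 × 1.944 = 116.7 kip; R_n/Ω = 116.7/2.0 = 58.33 kip.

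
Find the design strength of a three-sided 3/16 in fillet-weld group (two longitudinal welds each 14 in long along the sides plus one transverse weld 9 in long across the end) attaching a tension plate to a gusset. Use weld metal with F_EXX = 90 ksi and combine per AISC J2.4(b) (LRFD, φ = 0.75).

t_e = 0.707 × 0.1875 = 0.1326 in.
R_nwl = 0.6 × 90 × 0.1326 × 28 = 200.4 kip (longitudinal, 2 welds).
R_nwt = 0.6 × 90 × 0.1326 × 9 = 64.43 kip (transverse, base value).
(i) R_nwl + R_nwt = 264.9 kip; (ii) 0.85 R_nwl + 1.5 R_nwt = 267 kip.
R_n = max = 267 kip [governs: (ii)]; φR_n = 200.3 kip.

φR_n ≈ 200 kip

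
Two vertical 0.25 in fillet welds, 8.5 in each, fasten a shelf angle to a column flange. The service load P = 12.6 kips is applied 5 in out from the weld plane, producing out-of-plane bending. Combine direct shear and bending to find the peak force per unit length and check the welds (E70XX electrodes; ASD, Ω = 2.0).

f_max ≈ 2.72 kip/in; adequate

E70XX → F_EXX = 70 ksi.
L_w = 2 × 8.5 = 17 in; section modulus (unit throat) S = 2 × L²/6 = 24.08 in².
Direct shear f_v = P/L_w = 12.6/17 = 0.7412 kip/in.
Moment M = P × e = 12.6 × 5 = 63 kip·in; bending f_b = M/S = 2.616 kip/in.
f_max = √(f_v² + f_b²) = √(0.7412² + 2.616²) = 2.719 kip/in.
r_n/Ω = (1/2.0) × 0.6 × 70 × (0.707 × 0.25) = 3.712 kip/in → adequate.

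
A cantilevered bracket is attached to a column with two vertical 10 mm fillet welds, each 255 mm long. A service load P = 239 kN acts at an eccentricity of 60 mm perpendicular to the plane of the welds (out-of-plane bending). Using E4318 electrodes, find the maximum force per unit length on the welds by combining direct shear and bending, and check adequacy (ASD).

f_max ≈ 811 N/mm; adequate

E43XX → F_EXX = 430 MPa.
L_w = 2 × 255 = 510 mm; section modulus (unit throat) S = 2 × L²/6 = 21680 mm².
Direct shear f_v = P/L_w = 239×10³/510 = 468.6 N/mm.
Moment M = P × e = 239×10³ × 60 = 14340000 N·mm; bending f_b = M/S = 661.6 N/mm.
f_max = √(f_v² + f_b²) = √(468.6² + 661.6²) = 810.7 N/mm.
r_n/Ω = (1/2.0) × 0.6 × 430 × (0.707 × 10) = 912 N/mm → adequate.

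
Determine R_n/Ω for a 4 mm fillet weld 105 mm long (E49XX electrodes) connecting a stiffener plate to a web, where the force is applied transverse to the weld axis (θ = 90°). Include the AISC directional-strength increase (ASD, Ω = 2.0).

E49XX → F_EXX = 490 MPa.
t_e = 0.707 × 4 = 2.828 mm; A_we = 2.828 × 105 = 296.9 mm².
Directional factor: 1.0 + 0.5 sin^1.5(90°) = 1.5.
F_nw = 0.6 × 490 × 1.5 = 441 MPa.
R_n/Ω = (441 × 296.9) / 2.0 × 10⁻³ = 65.48 kN.

R_n/Ω ≈ 65.5 kN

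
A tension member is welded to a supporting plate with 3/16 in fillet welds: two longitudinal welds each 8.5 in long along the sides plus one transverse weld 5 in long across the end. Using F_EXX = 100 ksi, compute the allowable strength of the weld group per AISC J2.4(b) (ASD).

t_e = 0.707 × 0.1875 = 0.1326 in.
R_nwl = 0.6 × 100 × 0.1326 × 17 = 135.2 kip (longitudinal, 2 welds).
R_nwt = 0.6 × 100 × 0.1326 × 5 = 39.77 kip (transverse, base value).
(i) R_nwl + R_nwt = 175 kip; (ii) 0.85 R_nwl + 1.5 R_nwt = 174.6 kip.
R_n = max = 175 kip [governs: (i)]; R_n/Ω = 87.49 kip.

R_n/Ω ≈ 87.5 kip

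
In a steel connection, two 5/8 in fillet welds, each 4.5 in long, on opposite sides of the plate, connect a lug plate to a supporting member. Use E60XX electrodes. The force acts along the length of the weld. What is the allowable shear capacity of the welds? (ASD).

R_n/Ω ≈ 71.6 kips

E60XX → F_EXX = 60 ksi.
Effective throat t_e = 0.707 × 0.625 = 0.4419 in.
Total length L = 9 in; A_we = 0.4419 × 9 = 3.977 in².
F_nw = 0.6 F_EXX = 0.6 × 60 = 36 ksi.
R_n = 36 × 3.977 = 143.2 kips; R_n/Ω = 143.2/2.0 = 71.58 kips.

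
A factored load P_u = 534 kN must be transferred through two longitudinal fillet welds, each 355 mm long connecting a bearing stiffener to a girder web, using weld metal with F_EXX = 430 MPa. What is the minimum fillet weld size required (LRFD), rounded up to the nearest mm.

w = 6 mm

Total weld length L = 710 mm.
Required throat t_e = P_u / (φ × 0.6 F_EXX × L) = 534 / (0.75 × 0.6 × 430 × 710 × 10⁻³) = 3.887 mm.
Required leg w = t_e / 0.707 = 5.498 mm → use 6 mm.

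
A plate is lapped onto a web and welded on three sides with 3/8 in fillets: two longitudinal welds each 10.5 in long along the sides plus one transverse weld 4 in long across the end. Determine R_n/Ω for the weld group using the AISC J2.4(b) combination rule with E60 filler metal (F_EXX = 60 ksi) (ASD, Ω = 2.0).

R_n/Ω ≈ 119 kip

t_e = 0.707 × 0.375 = 0.2651 in.
R_nwl = 0.6 × 60 × 0.2651 × 21 = 200.4 kip (longitudinal, 2 welds).
R_nwt = 0.6 × 60 × 0.2651 × 4 = 38.18 kip (transverse, base value).
(i) R_nwl + R_nwt = 238.6 kip; (ii) 0.85 R_nwl + 1.5 R_nwt = 227.6 kip.
R_n = max = 238.6 kip [governs: (i)]; R_n/Ω = 119.3 kip.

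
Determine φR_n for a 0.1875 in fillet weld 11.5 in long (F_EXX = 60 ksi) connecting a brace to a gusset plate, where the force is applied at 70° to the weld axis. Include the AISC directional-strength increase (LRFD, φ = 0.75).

φR_n ≈ 59.9 kips

t_e = 0.707 × 0.1875 = 0.1326 in; A_we = 0.1326 × 11.5 = 1.524 in².
Directional factor: 1.0 + 0.5 sin^1.5(70°) = 1.455.
F_nw = 0.6 × 60 × 1.455 = 52.4 ksi.
φR_n = 0.75 × 52.4 × 1.524 = 59.91 kips.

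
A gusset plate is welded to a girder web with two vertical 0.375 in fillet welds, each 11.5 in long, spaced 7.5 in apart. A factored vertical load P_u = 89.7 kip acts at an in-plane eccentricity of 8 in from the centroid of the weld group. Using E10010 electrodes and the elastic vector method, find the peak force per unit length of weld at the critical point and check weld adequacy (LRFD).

f_max ≈ 11.2 kip/in; adequate

E100XX → F_EXX = 100 ksi.
Total weld length L_w = 23 in. Treat welds as unit-width lines.
Polar moment about centroid: J = 2[d³/12 + d(b/2)²] = 2[11.5³/12 + 11.5×3.75²] = 576.9 in³.
Direct shear f_v = P/L_w = 89.7 / 23 = 3.9 kip/in (vertical).
Torsion M = P·e = 89.7 × 8 = 717.6 kip·in.
Critical point at (x, y) = (3.75, 5.75) from centroid. f_tx = M·y/J = 7.152 kip/in; f_ty = M·x/J = 4.664 kip/in.
Resultant f_max = √[f_tx² + (f_v + f_ty)²] = √[7.152² + (3.9 + 4.664)²] = 11.16 kip/in.
Capacity per unit length: φr_n = 0.75 × 0.6 × 100 × (0.707 × 0.375) = 11.93 kip/in.
11.16 ≤ 11.93 → adequate.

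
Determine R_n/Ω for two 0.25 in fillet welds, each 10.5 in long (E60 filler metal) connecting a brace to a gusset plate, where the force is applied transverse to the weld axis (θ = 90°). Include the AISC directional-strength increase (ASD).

R_n/Ω ≈ 100 kips

E60XX → F_EXX = 60 ksi.
t_e = 0.707 × 0.25 = 0.1767 in; A_we = 0.1767 × 21 = 3.712 in².
Directional factor: 1.0 + 0.5 sin^1.5(90°) = 1.5.
F_nw = 0.6 × 60 × 1.5 = 54 ksi.
R_n/Ω = (54 × 3.712) / 2.0 = 100.2 kips.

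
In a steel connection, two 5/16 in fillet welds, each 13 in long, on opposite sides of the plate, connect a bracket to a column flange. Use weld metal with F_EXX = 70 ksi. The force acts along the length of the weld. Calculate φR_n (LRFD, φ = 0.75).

φR_n ≈ 181 kip

Effective throat t_e = 0.707 × 0.3125 = 0.2209 in.
Total length L = 26 in; A_we = 0.2209 × 26 = 5.744 in².
F_nw = 0.6 F_EXX = 0.6 × 70 = 42 ksi.
φR_n = 0.75 × 42 × 5.744 = 180.9 kip.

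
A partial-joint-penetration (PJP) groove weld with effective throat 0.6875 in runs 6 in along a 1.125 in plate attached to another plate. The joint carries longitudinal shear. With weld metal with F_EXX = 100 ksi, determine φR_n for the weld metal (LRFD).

φR_n ≈ 186 kips

Effective throat (given) t_e = 0.6875 in.
A_we = 0.6875 × 6 = 4.125 in².
F_nw = 0.6 F_EXX = 60 ksi.
φR_n = 0.75 × 60 × 4.125 = 185.6 kips.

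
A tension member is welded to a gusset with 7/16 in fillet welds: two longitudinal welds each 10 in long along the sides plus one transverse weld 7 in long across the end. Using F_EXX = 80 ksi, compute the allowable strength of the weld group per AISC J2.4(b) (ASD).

R_n/Ω ≈ 204 kips

t_e = 0.707 × 0.4375 = 0.3093 in.
R_nwl = 0.6 × 80 × 0.3093 × 20 = 296.9 kips (longitudinal, 2 welds).
R_nwt = 0.6 × 80 × 0.3093 × 7 = 103.9 kips (transverse, base value).
(i) R_nwl + R_nwt = 400.9 kips; (ii) 0.85 R_nwl + 1.5 R_nwt = 408.3 kips.
R_n = max = 408.3 kips [governs: (ii)]; R_n/Ω = 204.1 kips.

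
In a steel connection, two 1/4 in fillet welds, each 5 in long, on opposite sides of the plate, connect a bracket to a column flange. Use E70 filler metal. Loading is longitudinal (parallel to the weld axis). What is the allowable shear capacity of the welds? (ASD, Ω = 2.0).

E70XX → F_EXX = 70 ksi.
Effective throat t_e = 0.707 × 0.25 = 0.1767 in.
Total length L = 10 in; A_we = 0.1767 × 10 = 1.767 in².
F_nw = 0.6 F_EXX = 0.6 × 70 = 42 ksi.
R_n = 42 × 1.767 = 74.23 kip; R_n/Ω = 74.23/2.0 = 37.12 kip.

R_n/Ω ≈ 37.1 kip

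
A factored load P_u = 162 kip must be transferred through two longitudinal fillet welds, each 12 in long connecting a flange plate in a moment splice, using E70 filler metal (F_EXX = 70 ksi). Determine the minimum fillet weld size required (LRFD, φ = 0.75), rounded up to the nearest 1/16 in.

w = 5/16 in

Total weld length L = 24 in.
Required throat t_e = P_u / (φ × 0.6 F_EXX × L) = 162 / (0.75 × 0.6 × 70 × 24) = 0.2143 in.
Required leg w = t_e / 0.707 = 0.3031 in → use 5/16 in.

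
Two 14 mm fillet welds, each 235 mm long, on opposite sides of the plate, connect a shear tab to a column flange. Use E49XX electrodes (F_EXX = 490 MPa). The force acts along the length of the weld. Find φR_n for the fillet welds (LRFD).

φR_n ≈ 1030 kN

Effective throat t_e = 0.707 × 14 = 9.898 mm.
Total length L = 470 mm; A_we = 9.898 × 470 = 4652 mm².
F_nw = 0.6 F_EXX = 0.6 × 490 = 294 MPa.
φR_n = 0.75 × 294 × 4652 × 10⁻³ = 1026 kN.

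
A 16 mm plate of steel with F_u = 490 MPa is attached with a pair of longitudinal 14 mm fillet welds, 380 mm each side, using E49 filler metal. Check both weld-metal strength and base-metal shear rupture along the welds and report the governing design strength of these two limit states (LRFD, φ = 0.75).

φR_n ≈ 1660 kN (weld metal governs)

E49XX → F_EXX = 490 MPa.
t_e = 0.707 × 14 = 9.898 mm; L = 760 mm.
Weld metal: φR_n = 0.75 × 0.6 × 490 × 9.898 × 760 × 10⁻³ = 1659 kN.
Base metal (shear rupture): φR_n = 0.75 × 0.6 × 490 × 16 × 760 × 10⁻³ = 2681 kN.
Governing: weld metal.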